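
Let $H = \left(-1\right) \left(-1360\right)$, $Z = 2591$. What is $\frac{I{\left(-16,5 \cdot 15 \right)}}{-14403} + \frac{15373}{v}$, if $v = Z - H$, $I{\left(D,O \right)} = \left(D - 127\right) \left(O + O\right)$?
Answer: $\frac{82607423}{5910031} \approx 13.977$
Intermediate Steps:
$H = 1360$
$I{\left(D,O \right)} = 2 O \left(-127 + D\right)$ ($I{\left(D,O \right)} = \left(-127 + D\right) 2 O = 2 O \left(-127 + D\right)$)
$v = 1231$ ($v = 2591 - 1360 = 1231$)
$\frac{I{\left(-16,5 \cdot 15 \right)}}{-14403} + \frac{15373}{v} = \frac{2 \cdot 5 \cdot 15 \left(-127 - 16\right)}{-14403} + \frac{15373}{1231} = 2 \cdot 75 \left(-143\right) \left(- \frac{1}{14403}\right) + 15373 \cdot \frac{1}{1231} = \left(-21450\right) \left(- \frac{1}{14403}\right) + \frac{15373}{1231} = \frac{7150}{4801} + \frac{15373}{1231} = \frac{82607423}{5910031}$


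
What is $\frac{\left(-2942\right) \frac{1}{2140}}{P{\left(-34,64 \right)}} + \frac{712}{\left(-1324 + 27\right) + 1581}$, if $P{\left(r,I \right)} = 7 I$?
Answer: $\frac{85221639}{34034560} \approx 2.504$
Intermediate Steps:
$\frac{\left(-2942\right) \frac{1}{2140}}{P{\left(-34,64 \right)}} + \frac{712}{\left(-1324 + 27\right) + 1581} = \frac{\left(-2942\right) \frac{1}{2140}}{7 \cdot 64} + \frac{712}{\left(-1324 + 27\right) + 1581} = \frac{\left(-2942\right) \frac{1}{2140}}{448} + \frac{712}{-1297 + 1581} = \left(- \frac{1471}{1070}\right) \frac{1}{448} + \frac{712}{284} = - \frac{1471}{479360} + 712 \cdot \frac{1}{284} = - \frac{1471}{479360} + \frac{178}{71} = \frac{85221639}{34034560}$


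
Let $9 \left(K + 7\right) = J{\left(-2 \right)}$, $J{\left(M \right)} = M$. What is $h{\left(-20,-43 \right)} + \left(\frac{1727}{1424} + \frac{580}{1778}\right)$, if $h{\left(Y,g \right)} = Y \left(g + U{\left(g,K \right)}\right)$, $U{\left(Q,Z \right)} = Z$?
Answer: $\frac{11461595807}{11393424} \approx 1006.0$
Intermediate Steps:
$K = - \frac{65}{9}$ ($K = -7 + \frac{1}{9} \left(-2\right) = -7 - \frac{2}{9} = - \frac{65}{9} \approx -7.2222$)
$h{\left(Y,g \right)} = Y \left(- \frac{65}{9} + g\right)$ ($h{\left(Y,g \right)} = Y \left(g - \frac{65}{9}\right) = Y \left(- \frac{65}{9} + g\right)$)
$h{\left(-20,-43 \right)} + \left(\frac{1727}{1424} + \frac{580}{1778}\right) = \frac{1}{9} \left(-20\right) \left(-65 + 9 \left(-43\right)\right) + \left(\frac{1727}{1424} + \frac{580}{1778}\right) = \frac{1}{9} \left(-20\right) \left(-65 - 387\right) + \left(1727 \cdot \frac{1}{1424} + 580 \cdot \frac{1}{1778}\right) = \frac{1}{9} \left(-20\right) \left(-452\right) + \left(\frac{1727}{1424} + \frac{290}{889}\right) = \frac{9040}{9} + \frac{1948263}{1265936} = \frac{11461595807}{11393424}$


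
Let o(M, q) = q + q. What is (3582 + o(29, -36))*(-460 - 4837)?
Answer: -18592470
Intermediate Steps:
o(M, q) = 2*q
(3582 + o(29, -36))*(-460 - 4837) = (3582 + 2*(-36))*(-460 - 4837) = (3582 - 72)*(-5297) = 3510*(-5297) = -18592470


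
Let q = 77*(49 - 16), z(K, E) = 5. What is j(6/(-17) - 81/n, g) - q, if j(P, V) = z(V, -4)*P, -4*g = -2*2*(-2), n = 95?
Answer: -822690/323 ≈ -2547.0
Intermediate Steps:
g = -2 (g = -(-2*2)*(-2)/4 = -(-1)*(-2) = -¼*8 = -2)
j(P, V) = 5*P
q = 2541 (q = 77*33 = 2541)
j(6/(-17) - 81/n, g) - q = 5*(6/(-17) - 81/95) - 1*2541 = 5*(6*(-1/17) - 81*1/95) - 2541 = 5*(-6/17 - 81/95) - 2541 = 5*(-1947/1615) - 2541 = -1947/323 - 2541 = -822690/323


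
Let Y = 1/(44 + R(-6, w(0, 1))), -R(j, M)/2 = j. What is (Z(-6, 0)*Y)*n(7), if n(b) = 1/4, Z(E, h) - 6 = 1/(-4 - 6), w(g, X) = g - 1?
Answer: 59/2240 ≈ 0.026339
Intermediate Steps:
w(g, X) = -1 + g
R(j, M) = -2*j
Z(E, h) = 59/10 (Z(E, h) = 6 + 1/(-4 - 6) = 6 + 1/(-10) = 6 - ⅒ = 59/10)
n(b) = ¼ (n(b) = 1*(¼) = ¼)
Y = 1/56 (Y = 1/(44 - 2*(-6)) = 1/(44 + 12) = 1/56 ≈ 0.017857)
(Z(-6, 0)*Y)*n(7) = ((59/10)*(1/56))*(¼) = (59/560)*(¼) = 59/2240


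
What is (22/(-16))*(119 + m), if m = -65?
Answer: -297/4 ≈ -74.250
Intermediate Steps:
(22/(-16))*(119 + m) = (22/(-16))*(119 - 65) = (22*(-1/16))*54 = -11/8*54 = -297/4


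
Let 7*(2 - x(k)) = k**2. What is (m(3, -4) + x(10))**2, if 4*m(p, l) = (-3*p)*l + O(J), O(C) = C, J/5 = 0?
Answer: 529/49 ≈ 10.796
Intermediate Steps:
J = 0 (J = 5*0 = 0)
x(k) = 2 - k**2/7
m(p, l) = -3*l*p/4 (m(p, l) = ((-3*p)*l + 0)/4 = (-3*l*p + 0)/4 = (-3*l*p)/4 = -3*l*p/4)
(m(3, -4) + x(10))**2 = (-3/4*(-4)*3 + (2 - 1/7*10**2))**2 = (9 + (2 - 1/7*100))**2 = (9 + (2 - 100/7))**2 = (9 - 86/7)**2 = (-23/7)**2 = 529/49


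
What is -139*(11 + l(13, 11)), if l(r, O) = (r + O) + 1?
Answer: -5004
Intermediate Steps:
l(r, O) = 1 + O + r (l(r, O) = (O + r) + 1 = 1 + O + r)
-139*(11 + l(13, 11)) = -139*(11 + (1 + 11 + 13)) = -139*(11 + 25) = -139*36 = -5004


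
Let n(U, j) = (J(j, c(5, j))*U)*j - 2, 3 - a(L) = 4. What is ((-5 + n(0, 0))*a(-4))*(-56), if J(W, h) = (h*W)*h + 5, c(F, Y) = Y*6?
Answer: -392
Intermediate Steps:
c(F, Y) = 6*Y
a(L) = -1 (a(L) = 3 - 1*4 = 3 - 4 = -1)
J(W, h) = 5 + W*h² (J(W, h) = (W*h)*h + 5 = W*h² + 5 = 5 + W*h²)
n(U, j) = -2 + U*j*(5 + 36*j³) (n(U, j) = ((5 + j*(6*j)²)*U)*j - 2 = ((5 + j*(36*j²))*U)*j - 2 = ((5 + 36*j³)*U)*j - 2 = (U*(5 + 36*j³))*j - 2 = U*j*(5 + 36*j³) - 2 = -2 + U*j*(5 + 36*j³))
((-5 + n(0, 0))*a(-4))*(-56) = ((-5 + (-2 + 0*0*(5 + 36*0³)))*(-1))*(-56) = ((-5 + (-2 + 0*0*(5 + 36*0)))*(-1))*(-56) = ((-5 + (-2 + 0*0*(5 + 0)))*(-1))*(-56) = ((-5 + (-2 + 0*0*5))*(-1))*(-56) = ((-5 + (-2 + 0))*(-1))*(-56) = ((-5 - 2)*(-1))*(-56) = -7*(-1)*(-56) = 7*(-56) = -392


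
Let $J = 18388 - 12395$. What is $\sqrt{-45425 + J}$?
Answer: $2 i \sqrt{9858} \approx 198.57 i$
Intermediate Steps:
$J = 5993$ ($J = 18388 - 12395 = 5993$)
$\sqrt{-45425 + J} = \sqrt{-45425 + 5993} = \sqrt{-39432} = 2 i \sqrt{9858}$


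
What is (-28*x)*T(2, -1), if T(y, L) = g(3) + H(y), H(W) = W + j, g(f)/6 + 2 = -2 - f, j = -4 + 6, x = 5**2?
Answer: 26600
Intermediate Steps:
x = 25
j = 2
g(f) = -24 - 6*f (g(f) = -12 + 6*(-2 - f) = -12 + (-12 - 6*f) = -24 - 6*f)
H(W) = 2 + W (H(W) = W + 2 = 2 + W)
T(y, L) = -40 + y (T(y, L) = (-24 - 6*3) + (2 + y) = (-24 - 18) + (2 + y) = -42 + (2 + y) = -40 + y)
(-28*x)*T(2, -1) = (-28*25)*(-40 + 2) = -700*(-38) = 26600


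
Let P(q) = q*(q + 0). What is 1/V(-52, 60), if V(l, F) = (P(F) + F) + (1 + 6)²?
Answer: 1/3709 ≈ 0.00026961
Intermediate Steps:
P(q) = q² (P(q) = q*q = q²)
V(l, F) = 49 + F + F² (V(l, F) = (F² + F) + (1 + 6)² = (F + F²) + 7² = (F + F²) + 49 = 49 + F + F²)
1/V(-52, 60) = 1/(49 + 60 + 60²) = 1/(49 + 60 + 3600) = 1/3709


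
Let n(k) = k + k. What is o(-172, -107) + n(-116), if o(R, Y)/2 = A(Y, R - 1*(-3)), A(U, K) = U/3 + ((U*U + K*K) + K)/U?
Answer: -336416/321 ≈ -1048.0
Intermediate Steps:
A(U, K) = U/3 + (K + K**2 + U**2)/U (A(U, K) = U*(1/3) + ((U**2 + K**2) + K)/U = U/3 + ((K**2 + U**2) + K)/U = U/3 + (K + K**2 + U**2)/U)
o(R, Y) = 2*(3 + R + (3 + R)**2 + 4*Y**2/3)/Y (o(R, Y) = 2*(((R - 1*(-3)) + (R - 1*(-3))**2 + 4*Y**2/3)/Y) = 2*(((R + 3) + (R + 3)**2 + 4*Y**2/3)/Y) = 2*(((3 + R) + (3 + R)**2 + 4*Y**2/3)/Y) = 2*((3 + R + (3 + R)**2 + 4*Y**2/3)/Y) = 2*(3 + R + (3 + R)**2 + 4*Y**2/3)/Y)
n(k) = 2*k
o(-172, -107) + n(-116) = (2/3)*(36 + 3*(-172)**2 + 4*(-107)**2 + 21*(-172))/(-107) + 2*(-116) = (2/3)*(-1/107)*(36 + 3*29584 + 4*11449 - 3612) - 232 = (2/3)*(-1/107)*(36 + 88752 + 45796 - 3612) - 232 = (2/3)*(-1/107)*130972 - 232 = -261944/321 - 232 = -336416/321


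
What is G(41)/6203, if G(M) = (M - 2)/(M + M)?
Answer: 39/508646 ≈ 7.6674e-5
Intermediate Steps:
G(M) = (-2 + M)/(2*M) (G(M) = (-2 + M)/((2*M)) = (-2 + M)*(1/(2*M)) = (-2 + M)/(2*M))
G(41)/6203 = ((½)*(-2 + 41)/41)/6203 = ((½)*(1/41)*39)*(1/6203) = (39/82)*(1/6203) = 39/508646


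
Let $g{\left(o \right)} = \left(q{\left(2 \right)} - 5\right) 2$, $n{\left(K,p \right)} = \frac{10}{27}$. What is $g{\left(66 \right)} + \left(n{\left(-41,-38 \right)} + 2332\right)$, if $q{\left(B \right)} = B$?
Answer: $\frac{62812}{27} \approx 2326.4$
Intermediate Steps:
$n{\left(K,p \right)} = \frac{10}{27}$ ($n{\left(K,p \right)} = 10 \cdot \frac{1}{27} = \frac{10}{27}$)
$g{\left(o \right)} = -6$ ($g{\left(o \right)} = \left(2 - 5\right) 2 = \left(-3\right) 2 = -6$)
$g{\left(66 \right)} + \left(n{\left(-41,-38 \right)} + 2332\right) = -6 + \left(\frac{10}{27} + 2332\right) = -6 + \frac{62974}{27} = \frac{62812}{27}$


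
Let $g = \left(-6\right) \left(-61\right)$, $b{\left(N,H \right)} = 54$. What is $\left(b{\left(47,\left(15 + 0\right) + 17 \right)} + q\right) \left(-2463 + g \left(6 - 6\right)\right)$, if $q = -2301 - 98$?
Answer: $5775735$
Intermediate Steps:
$g = 366$
$q = -2399$
$\left(b{\left(47,\left(15 + 0\right) + 17 \right)} + q\right) \left(-2463 + g \left(6 - 6\right)\right) = \left(54 - 2399\right) \left(-2463 + 366 \left(6 - 6\right)\right) = - 2345 \left(-2463 + 366 \left(6 - 6\right)\right) = - 2345 \left(-2463 + 366 \cdot 0\right) = - 2345 \left(-2463 + 0\right) = \left(-2345\right) \left(-2463\right) = 5775735$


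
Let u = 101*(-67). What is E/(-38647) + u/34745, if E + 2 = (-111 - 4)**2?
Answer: -102993912/191827145 ≈ -0.53691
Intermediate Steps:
u = -6767
E = 13223 (E = -2 + (-111 - 4)**2 = -2 + (-115)**2 = -2 + 13225 = 13223)
E/(-38647) + u/34745 = 13223/(-38647) - 6767/34745 = 13223*(-1/38647) - 6767*1/34745 = -1889/5521 - 6767/34745 = -102993912/191827145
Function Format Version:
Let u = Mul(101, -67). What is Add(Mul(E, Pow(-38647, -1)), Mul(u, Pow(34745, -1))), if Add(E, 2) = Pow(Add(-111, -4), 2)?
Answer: Rational(-102993912, 191827145) ≈ -0.53691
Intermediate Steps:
u = -6767
E = 13223 (E = Add(-2, Pow(Add(-111, -4), 2)) = Add(-2, Pow(-115, 2)) = Add(-2, 13225) = 13223)
Add(Mul(E, Pow(-38647, -1)), Mul(u, Pow(34745, -1))) = Add(Mul(13223, Pow(-38647, -1)), Mul(-6767, Pow(34745, -1))) = Add(Mul(13223, Rational(-1, 38647)), Mul(-6767, Rational(1, 34745))) = Add(Rational(-1889, 5521), Rational(-6767, 34745)) = Rational(-102993912, 191827145)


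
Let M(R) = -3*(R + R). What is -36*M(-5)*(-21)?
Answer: 22680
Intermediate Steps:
M(R) = -6*R
-36*M(-5)*(-21) = -(-216)*(-5)*(-21) = -36*30*(-21) = -1080*(-21) = 22680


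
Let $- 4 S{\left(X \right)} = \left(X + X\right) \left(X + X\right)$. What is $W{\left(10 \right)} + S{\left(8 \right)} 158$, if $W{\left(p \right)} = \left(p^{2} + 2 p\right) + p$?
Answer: $-9982$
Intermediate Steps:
$S{\left(X \right)} = - X^{2}$ ($S{\left(X \right)} = - \frac{\left(X + X\right) \left(X + X\right)}{4} = - \frac{2 X 2 X}{4} = - \frac{4 X^{2}}{4} = - X^{2}$)
$W{\left(p \right)} = p^{2} + 3 p$
$W{\left(10 \right)} + S{\left(8 \right)} 158 = 10 \left(3 + 10\right) + - 8^{2} \cdot 158 = 10 \cdot 13 + \left(-1\right) 64 \cdot 158 = 130 - 10112 = -9982$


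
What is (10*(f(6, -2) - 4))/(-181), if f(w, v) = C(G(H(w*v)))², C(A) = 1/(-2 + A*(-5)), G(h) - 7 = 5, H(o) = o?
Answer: 76875/347882 ≈ 0.22098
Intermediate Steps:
G(h) = 12 (G(h) = 7 + 5 = 12)
C(A) = 1/(-2 - 5*A)
f(w, v) = 1/3844 (f(w, v) = (-1/(2 + 5*12))² = (-1/(2 + 60))² = (-1/62)² = 1/3844)
(10*(f(6, -2) - 4))/(-181) = (10*(1/3844 - 4))/(-181) = (10*(-15375/3844))*(-1/181) = -76875/1922*(-1/181) = 76875/347882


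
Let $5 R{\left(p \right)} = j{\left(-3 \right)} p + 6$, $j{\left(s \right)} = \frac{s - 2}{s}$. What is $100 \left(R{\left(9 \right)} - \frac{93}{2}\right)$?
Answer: $-4230$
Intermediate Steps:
$j{\left(s \right)} = \frac{-2 + s}{s}$ ($j{\left(s \right)} = \frac{s - 2}{s} = \frac{-2 + s}{s}$)
$R{\left(p \right)} = \frac{6}{5} + \frac{p}{3}$ ($R{\left(p \right)} = \frac{\frac{-2 - 3}{-3} p + 6}{5} = \frac{\left(- \frac{1}{3}\right) \left(-5\right) p + 6}{5} = \frac{\frac{5 p}{3} + 6}{5} = \frac{6 + \frac{5 p}{3}}{5} = \frac{6}{5} + \frac{p}{3}$)
$100 \left(R{\left(9 \right)} - \frac{93}{2}\right) = 100 \left(\left(\frac{6}{5} + \frac{1}{3} \cdot 9\right) - \frac{93}{2}\right) = 100 \left(\left(\frac{6}{5} + 3\right) - \frac{93}{2}\right) = 100 \left(\frac{21}{5} - \frac{93}{2}\right) = 100 \left(- \frac{423}{10}\right) = -4230$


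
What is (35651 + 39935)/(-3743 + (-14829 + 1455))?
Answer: -75586/17117 ≈ -4.4158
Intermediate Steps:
(35651 + 39935)/(-3743 + (-14829 + 1455)) = 75586/(-3743 - 13374) = 75586/(-17117) = 75586*(-1/17117) = -75586/17117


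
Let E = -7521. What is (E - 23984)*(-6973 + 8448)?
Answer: -46469875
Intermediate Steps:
(E - 23984)*(-6973 + 8448) = (-7521 - 23984)*(-6973 + 8448) = -31505*1475 = -46469875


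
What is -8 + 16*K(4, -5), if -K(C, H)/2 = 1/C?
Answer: -16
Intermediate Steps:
K(C, H) = -2/C
-8 + 16*K(4, -5) = -8 + 16*(-2/4) = -8 + 16*(-2*¼) = -8 + 16*(-½) = -8 - 8 = -16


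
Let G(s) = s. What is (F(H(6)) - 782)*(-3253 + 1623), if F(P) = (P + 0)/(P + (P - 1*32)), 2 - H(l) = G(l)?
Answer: 1274497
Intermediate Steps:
H(l) = 2 - l
F(P) = P/(-32 + 2*P) (F(P) = P/(P + (P - 32)) = P/(P + (-32 + P)) = P/(-32 + 2*P))
(F(H(6)) - 782)*(-3253 + 1623) = ((2 - 1*6)/(2*(-16 + (2 - 1*6))) - 782)*(-3253 + 1623) = ((2 - 6)/(2*(-16 + (2 - 6))) - 782)*(-1630) = ((½)*(-4)/(-16 - 4) - 782)*(-1630) = ((½)*(-4)/(-20) - 782)*(-1630) = ((½)*(-4)*(-1/20) - 782)*(-1630) = (⅒ - 782)*(-1630) = -7819/10*(-1630) = 1274497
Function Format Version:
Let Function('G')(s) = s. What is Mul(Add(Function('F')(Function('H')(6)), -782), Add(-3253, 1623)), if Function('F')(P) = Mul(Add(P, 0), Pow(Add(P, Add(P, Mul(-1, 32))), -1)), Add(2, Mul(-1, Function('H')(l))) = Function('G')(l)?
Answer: 1274497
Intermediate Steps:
Function('H')(l) = Add(2, Mul(-1, l))
Function('F')(P) = Mul(P, Pow(Add(-32, Mul(2, P)), -1)) (Function('F')(P) = Mul(P, Pow(Add(P, Add(P, -32)), -1)) = Mul(P, Pow(Add(P, Add(-32, P)), -1)) = Mul(P, Pow(Add(-32, Mul(2, P)), -1)))
Mul(Add(Function('F')(Function('H')(6)), -782), Add(-3253, 1623)) = Mul(Add(Mul(Rational(1, 2), Add(2, Mul(-1, 6)), Pow(Add(-16, Add(2, Mul(-1, 6))), -1)), -782), Add(-3253, 1623)) = Mul(Add(Mul(Rational(1, 2), Add(2, -6), Pow(Add(-16, Add(2, -6)), -1)), -782), -1630) = Mul(Add(Mul(Rational(1, 2), -4, Pow(Add(-16, -4), -1)), -782), -1630) = Mul(Add(Mul(Rational(1, 2), -4, Pow(-20, -1)), -782), -1630) = Mul(Add(Mul(Rational(1, 2), -4, Rational(-1, 20)), -782), -1630) = Mul(Add(Rational(1, 10), -782), -1630) = Mul(Rational(-7819, 10), -1630) = 1274497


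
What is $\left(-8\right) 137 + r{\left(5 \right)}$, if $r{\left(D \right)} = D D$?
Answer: $-1071$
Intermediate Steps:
$r{\left(D \right)} = D^{2}$
$\left(-8\right) 137 + r{\left(5 \right)} = \left(-8\right) 137 + 5^{2} = -1096 + 25 = -1071$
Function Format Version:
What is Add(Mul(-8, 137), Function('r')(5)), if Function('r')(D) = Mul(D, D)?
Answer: -1071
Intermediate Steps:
Function('r')(D) = Pow(D, 2)
Add(Mul(-8, 137), Function('r')(5)) = Add(Mul(-8, 137), Pow(5, 2)) = Add(-1096, 25) = -1071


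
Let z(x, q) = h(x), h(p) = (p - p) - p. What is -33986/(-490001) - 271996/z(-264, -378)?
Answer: -33317334923/32340066 ≈ -1030.2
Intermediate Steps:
h(p) = -p (h(p) = 0 - p = -p)
z(x, q) = -x
-33986/(-490001) - 271996/z(-264, -378) = -33986/(-490001) - 271996/((-1*(-264))) = -33986*(-1/490001) - 271996/264 = 33986/490001 - 271996*1/264 = 33986/490001 - 67999/66 = -33317334923/32340066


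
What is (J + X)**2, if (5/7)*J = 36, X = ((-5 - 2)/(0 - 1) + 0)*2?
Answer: 103684/25 ≈ 4147.4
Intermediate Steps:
X = 14 (X = (-7/(-1) + 0)*2 = (-7*(-1) + 0)*2 = (7 + 0)*2 = 7*2 = 14)
J = 252/5 (J = (7/5)*36 = 252/5 ≈ 50.400)
(J + X)**2 = (252/5 + 14)**2 = (322/5)**2 = 103684/25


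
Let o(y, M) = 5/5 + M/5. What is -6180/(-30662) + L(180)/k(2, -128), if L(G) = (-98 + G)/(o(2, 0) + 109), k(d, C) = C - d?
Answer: 21464929/109616650 ≈ 0.19582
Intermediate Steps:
o(y, M) = 1 + M/5 (o(y, M) = 5*(⅕) + M*(⅕) = 1 + M/5)
L(G) = -49/55 + G/110 (L(G) = (-98 + G)/((1 + (⅕)*0) + 109) = (-98 + G)/((1 + 0) + 109) = (-98 + G)/(1 + 109) = (-98 + G)/110 = (-98 + G)*(1/110) = -49/55 + G/110)
-6180/(-30662) + L(180)/k(2, -128) = -6180/(-30662) + (-49/55 + (1/110)*180)/(-128 - 1*2) = -6180*(-1/30662) + (-49/55 + 18/11)/(-128 - 2) = 3090/15331 + (41/55)/(-130) = 3090/15331 + (41/55)*(-1/130) = 3090/15331 - 41/7150 = 21464929/109616650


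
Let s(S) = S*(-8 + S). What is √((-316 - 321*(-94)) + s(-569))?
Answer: √358171 ≈ 598.47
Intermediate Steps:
√((-316 - 321*(-94)) + s(-569)) = √((-316 - 321*(-94)) - 569*(-8 - 569)) = √((-316 + 30174) - 569*(-577)) = √(29858 + 328313) = √358171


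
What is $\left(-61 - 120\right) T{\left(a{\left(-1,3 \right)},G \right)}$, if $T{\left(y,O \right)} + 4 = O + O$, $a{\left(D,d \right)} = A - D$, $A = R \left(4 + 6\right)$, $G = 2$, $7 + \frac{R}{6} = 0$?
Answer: $0$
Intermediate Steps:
$R = -42$ ($R = -42 + 6 \cdot 0 = -42 + 0 = -42$)
$A = -420$ ($A = - 42 \left(4 + 6\right) = \left(-42\right) 10 = -420$)
$a{\left(D,d \right)} = -420 - D$
$T{\left(y,O \right)} = -4 + 2 O$ ($T{\left(y,O \right)} = -4 + \left(O + O\right) = -4 + 2 O$)
$\left(-61 - 120\right) T{\left(a{\left(-1,3 \right)},G \right)} = \left(-61 - 120\right) \left(-4 + 2 \cdot 2\right) = - 181 \left(-4 + 4\right) = \left(-181\right) 0 = 0$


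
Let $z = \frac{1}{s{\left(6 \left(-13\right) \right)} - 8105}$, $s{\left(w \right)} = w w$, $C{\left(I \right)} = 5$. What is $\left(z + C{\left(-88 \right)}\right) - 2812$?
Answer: $- \frac{5672948}{2021} \approx -2807.0$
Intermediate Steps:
$s{\left(w \right)} = w^{2}$
$z = - \frac{1}{2021}$ ($z = \frac{1}{\left(6 \left(-13\right)\right)^{2} - 8105} = \frac{1}{\left(-78\right)^{2} - 8105} = \frac{1}{6084 - 8105} = \frac{1}{-2021} = - \frac{1}{2021} \approx -0.0004948$)
$\left(z + C{\left(-88 \right)}\right) - 2812 = \left(- \frac{1}{2021} + 5\right) - 2812 = \frac{10104}{2021} - 2812 = - \frac{5672948}{2021}$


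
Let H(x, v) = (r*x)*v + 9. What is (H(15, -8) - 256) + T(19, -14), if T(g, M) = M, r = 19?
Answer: -2541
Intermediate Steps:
H(x, v) = 9 + 19*v*x (H(x, v) = (19*x)*v + 9 = 19*v*x + 9 = 9 + 19*v*x)
(H(15, -8) - 256) + T(19, -14) = ((9 + 19*(-8)*15) - 256) - 14 = ((9 - 2280) - 256) - 14 = (-2271 - 256) - 14 = -2527 - 14 = -2541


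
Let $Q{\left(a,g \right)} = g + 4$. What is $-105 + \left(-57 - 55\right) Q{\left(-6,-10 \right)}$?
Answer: $567$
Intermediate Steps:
$Q{\left(a,g \right)} = 4 + g$
$-105 + \left(-57 - 55\right) Q{\left(-6,-10 \right)} = -105 + \left(-57 - 55\right) \left(4 - 10\right) = -105 - -672 = -105 + 672 = 567$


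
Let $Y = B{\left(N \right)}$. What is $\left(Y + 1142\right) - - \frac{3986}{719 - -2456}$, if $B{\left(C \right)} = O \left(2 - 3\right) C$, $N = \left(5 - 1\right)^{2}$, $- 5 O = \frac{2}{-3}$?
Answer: $\frac{10869188}{9525} \approx 1141.1$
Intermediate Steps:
$O = \frac{2}{15}$ ($O = - \frac{2 \frac{1}{-3}}{5} = - \frac{2 \left(- \frac{1}{3}\right)}{5} = \left(- \frac{1}{5}\right) \left(- \frac{2}{3}\right) = \frac{2}{15} \approx 0.13333$)
$N = 16$ ($N = 4^{2} = 16$)
$B{\left(C \right)} = - \frac{2 C}{15}$ ($B{\left(C \right)} = \frac{2 \left(2 - 3\right)}{15} C = \frac{2}{15} \left(-1\right) C = - \frac{2 C}{15}$)
$Y = - \frac{32}{15}$ ($Y = \left(- \frac{2}{15}\right) 16 = - \frac{32}{15} \approx -2.1333$)
$\left(Y + 1142\right) - - \frac{3986}{719 - -2456} = \left(- \frac{32}{15} + 1142\right) - - \frac{3986}{719 - -2456} = \frac{17098}{15} - - \frac{3986}{719 + 2456} = \frac{17098}{15} - - \frac{3986}{3175} = \frac{17098}{15} + \frac{3986}{3175} = \frac{10869188}{9525}$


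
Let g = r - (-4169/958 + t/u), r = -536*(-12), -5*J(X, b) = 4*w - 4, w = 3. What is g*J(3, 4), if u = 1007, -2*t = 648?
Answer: -24837990268/2411765 ≈ -10299.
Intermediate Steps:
t = -324 (t = -½*648 = -324)
J(X, b) = -8/5 (J(X, b) = -(4*3 - 4)/5 = -(12 - 4)/5 = -⅕*8 = -8/5)
r = 6432
g = 6209497567/964706 (g = 6432 - (-4169/958 - 324/1007) = 6432 - 1*(-4508575/964706) = 6432 + 4508575/964706 = 6209497567/964706 ≈ 6436.7)
g*J(3, 4) = (6209497567/964706)*(-8/5) = -24837990268/2411765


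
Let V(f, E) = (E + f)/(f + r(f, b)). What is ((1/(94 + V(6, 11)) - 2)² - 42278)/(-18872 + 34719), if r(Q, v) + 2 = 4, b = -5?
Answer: -471683386/176816939 ≈ -2.6676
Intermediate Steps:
r(Q, v) = 2 (r(Q, v) = -2 + 4 = 2)
V(f, E) = (E + f)/(2 + f) (V(f, E) = (E + f)/(f + 2) = (E + f)/(2 + f))
((1/(94 + V(6, 11)) - 2)² - 42278)/(-18872 + 34719) = ((1/(94 + (11 + 6)/(2 + 6)) - 2)² - 42278)/(-18872 + 34719) = ((1/(94 + 17/8) - 2)² - 42278)/15847 = ((1/(94 + (⅛)*17) - 2)² - 42278)*(1/15847) = ((1/(94 + 17/8) - 2)² - 42278)*(1/15847) = ((1/(769/8) - 2)² - 42278)*(1/15847) = ((8/769 - 2)² - 42278)*(1/15847) = ((-1530/769)² - 42278)*(1/15847) = (2340900/591361 - 42278)*(1/15847) = -24999219458/591361*1/15847 = -471683386/176816939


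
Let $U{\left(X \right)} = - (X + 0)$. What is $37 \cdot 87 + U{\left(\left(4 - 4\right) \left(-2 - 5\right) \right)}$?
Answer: $3219$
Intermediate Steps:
$U{\left(X \right)} = - X$
$37 \cdot 87 + U{\left(\left(4 - 4\right) \left(-2 - 5\right) \right)} = 37 \cdot 87 - \left(4 - 4\right) \left(-2 - 5\right) = 3219 - 0 \left(-7\right) = 3219 - 0 = 3219 + 0 = 3219$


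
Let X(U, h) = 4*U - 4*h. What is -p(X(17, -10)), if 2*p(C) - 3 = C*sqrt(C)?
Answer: -3/2 - 324*sqrt(3) ≈ -562.68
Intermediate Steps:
X(U, h) = -4*h + 4*U
p(C) = 3/2 + C**(3/2)/2 (p(C) = 3/2 + (C*sqrt(C))/2 = 3/2 + C**(3/2)/2)
-p(X(17, -10)) = -(3/2 + (-4*(-10) + 4*17)**(3/2)/2) = -(3/2 + (40 + 68)**(3/2)/2) = -(3/2 + 108**(3/2)/2) = -(3/2 + (648*sqrt(3))/2) = -(3/2 + 324*sqrt(3)) = -3/2 - 324*sqrt(3)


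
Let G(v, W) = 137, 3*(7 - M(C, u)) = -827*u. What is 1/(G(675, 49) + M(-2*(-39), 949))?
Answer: 3/785255 ≈ 3.8204e-6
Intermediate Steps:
M(C, u) = 7 + 827*u/3 (M(C, u) = 7 - (-827)*u/3 = 7 + 827*u/3)
1/(G(675, 49) + M(-2*(-39), 949)) = 1/(137 + (7 + (827/3)*949)) = 1/(137 + (7 + 784823/3)) = 1/(137 + 784844/3) = 1/(785255/3) = 3/785255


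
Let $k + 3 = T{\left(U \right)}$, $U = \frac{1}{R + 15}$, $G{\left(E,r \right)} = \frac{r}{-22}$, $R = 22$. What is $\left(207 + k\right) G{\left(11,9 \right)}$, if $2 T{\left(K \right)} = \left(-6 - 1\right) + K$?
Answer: $- \frac{66771}{814} \approx -82.028$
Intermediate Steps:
$G{\left(E,r \right)} = - \frac{r}{22}$ ($G{\left(E,r \right)} = r \left(- \frac{1}{22}\right) = - \frac{r}{22}$)
$U = \frac{1}{37}$ ($U = \frac{1}{22 + 15} = \frac{1}{37} \approx 0.027027$)
$T{\left(K \right)} = - \frac{7}{2} + \frac{K}{2}$ ($T{\left(K \right)} = \frac{\left(-6 - 1\right) + K}{2} = \frac{-7 + K}{2} = - \frac{7}{2} + \frac{K}{2}$)
$k = - \frac{240}{37}$ ($k = -3 + \left(- \frac{7}{2} + \frac{1}{2} \cdot \frac{1}{37}\right) = -3 + \left(- \frac{7}{2} + \frac{1}{74}\right) = -3 - \frac{129}{37} = - \frac{240}{37} \approx -6.4865$)
$\left(207 + k\right) G{\left(11,9 \right)} = \left(207 - \frac{240}{37}\right) \left(\left(- \frac{1}{22}\right) 9\right) = \frac{7419}{37} \left(- \frac{9}{22}\right) = - \frac{66771}{814}$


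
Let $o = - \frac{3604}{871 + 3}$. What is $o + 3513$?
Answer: $\frac{1533379}{437} \approx 3508.9$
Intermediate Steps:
$o = - \frac{1802}{437}$ ($o = - \frac{3604}{874} = \left(-3604\right) \frac{1}{874} = - \frac{1802}{437} \approx -4.1236$)
$o + 3513 = - \frac{1802}{437} + 3513 = \frac{1533379}{437}$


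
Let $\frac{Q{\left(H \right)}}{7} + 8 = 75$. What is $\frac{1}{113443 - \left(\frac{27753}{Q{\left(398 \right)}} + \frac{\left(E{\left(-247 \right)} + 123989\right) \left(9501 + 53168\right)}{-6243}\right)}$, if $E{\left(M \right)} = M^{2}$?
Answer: $\frac{975989}{1923133699960} \approx 5.075 \cdot 10^{-7}$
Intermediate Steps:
$Q{\left(H \right)} = 469$ ($Q{\left(H \right)} = -56 + 7 \cdot 75 = -56 + 525 = 469$)
$\frac{1}{113443 - \left(\frac{27753}{Q{\left(398 \right)}} + \frac{\left(E{\left(-247 \right)} + 123989\right) \left(9501 + 53168\right)}{-6243}\right)} = \frac{1}{113443 - \left(\frac{27753}{469} + \frac{\left(\left(-247\right)^{2} + 123989\right) \left(9501 + 53168\right)}{-6243}\right)} = \frac{1}{113443 - \left(27753 \cdot \frac{1}{469} + \left(61009 + 123989\right) 62669 \left(- \frac{1}{6243}\right)\right)} = \frac{1}{113443 - \left(\frac{27753}{469} + 184998 \cdot 62669 \left(- \frac{1}{6243}\right)\right)} = \frac{1}{113443 - \left(\frac{27753}{469} + 11593639662 \left(- \frac{1}{6243}\right)\right)} = \frac{1}{113443 - \left(\frac{27753}{469} - \frac{3864546554}{2081}\right)} = \frac{1}{113443 - - \frac{1812414579833}{975989}} = \frac{1}{113443 + \frac{1812414579833}{975989}} = \frac{1}{\frac{1923133699960}{975989}} = \frac{975989}{1923133699960}$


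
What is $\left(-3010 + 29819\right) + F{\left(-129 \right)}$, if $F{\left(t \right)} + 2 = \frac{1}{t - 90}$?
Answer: $\frac{5870732}{219} \approx 26807.0$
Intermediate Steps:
$F{\left(t \right)} = -2 + \frac{1}{-90 + t}$ ($F{\left(t \right)} = -2 + \frac{1}{t - 90} = -2 + \frac{1}{-90 + t}$)
$\left(-3010 + 29819\right) + F{\left(-129 \right)} = \left(-3010 + 29819\right) + \frac{181 - -258}{-90 - 129} = 26809 + \frac{181 + 258}{-219} = 26809 - \frac{439}{219} = \frac{5870732}{219}$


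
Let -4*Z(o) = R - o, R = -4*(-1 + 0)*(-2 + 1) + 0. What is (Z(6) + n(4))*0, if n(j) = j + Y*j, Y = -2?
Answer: 0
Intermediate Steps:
R = -4 (R = -(-4)*(-1) + 0 = -4*1 + 0 = -4 + 0 = -4)
Z(o) = 1 + o/4 (Z(o) = -(-4 - o)/4 = 1 + o/4)
n(j) = -j (n(j) = j - 2*j = -j)
(Z(6) + n(4))*0 = ((1 + (¼)*6) - 1*4)*0 = ((1 + 3/2) - 4)*0 = (5/2 - 4)*0 = -3/2*0 = 0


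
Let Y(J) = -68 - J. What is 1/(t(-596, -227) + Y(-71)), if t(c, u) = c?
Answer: -1/593 ≈ -0.0016863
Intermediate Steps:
1/(t(-596, -227) + Y(-71)) = 1/(-596 + (-68 - 1*(-71))) = 1/(-596 + (-68 + 71)) = 1/(-596 + 3) = 1/(-593) = -1/593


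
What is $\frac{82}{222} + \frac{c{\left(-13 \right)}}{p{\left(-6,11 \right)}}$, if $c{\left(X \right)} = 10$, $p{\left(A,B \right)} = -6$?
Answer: $- \frac{48}{37} \approx -1.2973$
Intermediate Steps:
$\frac{82}{222} + \frac{c{\left(-13 \right)}}{p{\left(-6,11 \right)}} = \frac{82}{222} + \frac{10}{-6} = 82 \cdot \frac{1}{222} + 10 \left(- \frac{1}{6}\right) = \frac{41}{111} - \frac{5}{3} = - \frac{48}{37}$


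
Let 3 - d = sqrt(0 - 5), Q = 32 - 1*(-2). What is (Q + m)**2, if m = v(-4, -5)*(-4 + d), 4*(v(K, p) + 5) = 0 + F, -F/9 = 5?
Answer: 4819/4 + 13065*I*sqrt(5)/8 ≈ 1204.8 + 3651.8*I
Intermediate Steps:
F = -45 (F = -9*5 = -45)
Q = 34 (Q = 32 + 2 = 34)
d = 3 - I*sqrt(5) (d = 3 - sqrt(0 - 5) = 3 - sqrt(-5) = 3 - I*sqrt(5) ≈ 3.0 - 2.2361*I)
v(K, p) = -65/4 (v(K, p) = -5 + (0 - 45)/4 = -5 + (1/4)*(-45) = -5 - 45/4 = -65/4)
m = 65/4 + 65*I*sqrt(5)/4 (m = -65*(-4 + (3 - I*sqrt(5)))/4 = -65*(-1 - I*sqrt(5))/4 = 65/4 + 65*I*sqrt(5)/4 ≈ 16.25 + 36.336*I)
(Q + m)**2 = (34 + (65/4 + 65*I*sqrt(5)/4))**2 = (201/4 + 65*I*sqrt(5)/4)**2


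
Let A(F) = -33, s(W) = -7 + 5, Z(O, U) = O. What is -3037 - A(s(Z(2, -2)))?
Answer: -3004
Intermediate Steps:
s(W) = -2
-3037 - A(s(Z(2, -2))) = -3037 - 1*(-33) = -3037 + 33 = -3004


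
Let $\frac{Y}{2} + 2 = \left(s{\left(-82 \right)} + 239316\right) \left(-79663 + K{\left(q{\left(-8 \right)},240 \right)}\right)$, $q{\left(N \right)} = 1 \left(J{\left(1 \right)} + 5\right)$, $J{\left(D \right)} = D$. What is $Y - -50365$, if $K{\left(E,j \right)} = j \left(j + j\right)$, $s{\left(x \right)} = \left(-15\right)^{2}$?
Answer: $17025187395$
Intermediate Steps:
$s{\left(x \right)} = 225$
$q{\left(N \right)} = 6$ ($q{\left(N \right)} = 1 \left(1 + 5\right) = 1 \cdot 6 = 6$)
$K{\left(E,j \right)} = 2 j^{2}$ ($K{\left(E,j \right)} = j 2 j = 2 j^{2}$)
$Y = 17025137030$ ($Y = -4 + 2 \left(225 + 239316\right) \left(-79663 + 2 \cdot 240^{2}\right) = -4 + 2 \cdot 239541 \left(-79663 + 2 \cdot 57600\right) = -4 + 2 \cdot 239541 \left(-79663 + 115200\right) = -4 + 2 \cdot 239541 \cdot 35537 = -4 + 2 \cdot 8512568517 = -4 + 17025137034 = 17025137030$)
$Y - -50365 = 17025137030 - -50365 = 17025137030 + 50365 = 17025187395$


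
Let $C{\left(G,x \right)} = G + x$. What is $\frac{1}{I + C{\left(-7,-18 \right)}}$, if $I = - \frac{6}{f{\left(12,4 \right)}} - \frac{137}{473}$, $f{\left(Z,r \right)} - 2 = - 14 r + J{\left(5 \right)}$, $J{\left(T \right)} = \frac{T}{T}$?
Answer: $- \frac{25069}{631148} \approx -0.03972$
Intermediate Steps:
$J{\left(T \right)} = 1$
$f{\left(Z,r \right)} = 3 - 14 r$ ($f{\left(Z,r \right)} = 2 - \left(-1 + 14 r\right) = 3 - 14 r$)
$I = - \frac{4423}{25069}$ ($I = - \frac{6}{3 - 56} - \frac{137}{473} = - \frac{6}{-53} - \frac{137}{473} = \left(-6\right) \left(- \frac{1}{53}\right) - \frac{137}{473} = \frac{6}{53} - \frac{137}{473} = - \frac{4423}{25069} \approx -0.17643$)
$\frac{1}{I + C{\left(-7,-18 \right)}} = \frac{1}{- \frac{4423}{25069} - 25} = \frac{1}{- \frac{631148}{25069}} = - \frac{25069}{631148}$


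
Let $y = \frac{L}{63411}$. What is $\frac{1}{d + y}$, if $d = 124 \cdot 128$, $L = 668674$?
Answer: $\frac{63411}{1007128066} \approx 6.2962 \cdot 10^{-5}$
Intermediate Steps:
$d = 15872$
$y = \frac{668674}{63411} \approx 10.545$
$\frac{1}{d + y} = \frac{1}{15872 + \frac{668674}{63411}} = \frac{1}{\frac{1007128066}{63411}} = \frac{63411}{1007128066}$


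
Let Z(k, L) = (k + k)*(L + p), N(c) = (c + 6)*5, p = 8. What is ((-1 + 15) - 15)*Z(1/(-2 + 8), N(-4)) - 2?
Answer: -8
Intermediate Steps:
N(c) = 30 + 5*c (N(c) = (6 + c)*5 = 30 + 5*c)
Z(k, L) = 2*k*(8 + L) (Z(k, L) = (k + k)*(L + 8) = (2*k)*(8 + L) = 2*k*(8 + L))
((-1 + 15) - 15)*Z(1/(-2 + 8), N(-4)) - 2 = ((-1 + 15) - 15)*(2*(8 + (30 + 5*(-4)))/(-2 + 8)) - 2 = (14 - 15)*(2*(8 + (30 - 20))/6) - 2 = -2*(8 + 10)/6 - 2 = -2*18/6 - 2 = -1*6 - 2 = -6 - 2 = -8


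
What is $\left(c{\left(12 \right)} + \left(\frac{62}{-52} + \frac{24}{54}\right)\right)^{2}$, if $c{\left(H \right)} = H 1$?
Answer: $\frac{6932689}{54756} \approx 126.61$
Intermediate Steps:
$c{\left(H \right)} = H$
$\left(c{\left(12 \right)} + \left(\frac{62}{-52} + \frac{24}{54}\right)\right)^{2} = \left(12 + \left(\frac{62}{-52} + \frac{24}{54}\right)\right)^{2} = \left(12 + \left(62 \left(- \frac{1}{52}\right) + 24 \cdot \frac{1}{54}\right)\right)^{2} = \left(12 + \left(- \frac{31}{26} + \frac{4}{9}\right)\right)^{2} = \left(12 - \frac{175}{234}\right)^{2} = \left(\frac{2633}{234}\right)^{2} = \frac{6932689}{54756}$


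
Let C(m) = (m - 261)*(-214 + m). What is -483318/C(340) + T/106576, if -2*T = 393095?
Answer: -5940725887/117873056 ≈ -50.399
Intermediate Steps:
T = -393095/2 (T = -½*393095 = -393095/2 ≈ -1.9655e+5)
C(m) = (-261 + m)*(-214 + m)
-483318/C(340) + T/106576 = -483318/(55854 + 340² - 475*340) - 393095/2/106576 = -483318/(55854 + 115600 - 161500) - 393095/2*1/106576 = -483318/9954 - 393095/213152 = -483318*1/9954 - 393095/213152 = -26851/553 - 393095/213152 = -5940725887/117873056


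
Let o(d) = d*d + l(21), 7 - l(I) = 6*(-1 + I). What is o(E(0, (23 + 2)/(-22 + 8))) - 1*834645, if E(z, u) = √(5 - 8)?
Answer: -834761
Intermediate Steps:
l(I) = 13 - 6*I (l(I) = 7 - 6*(-1 + I) = 7 - (-6 + 6*I) = 7 + (6 - 6*I) = 13 - 6*I)
E(z, u) = I*√3 (E(z, u) = √(-3) = I*√3)
o(d) = -113 + d² (o(d) = d*d + (13 - 6*21) = d² + (13 - 126) = d² - 113 = -113 + d²)
o(E(0, (23 + 2)/(-22 + 8))) - 1*834645 = (-113 + (I*√3)²) - 1*834645 = (-113 - 3) - 834645 = -116 - 834645 = -834761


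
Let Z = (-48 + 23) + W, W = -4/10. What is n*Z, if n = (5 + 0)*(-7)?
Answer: 889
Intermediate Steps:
W = -⅖ (W = -4*⅒ = -⅖ ≈ -0.40000)
Z = -127/5 (Z = (-48 + 23) - ⅖ = -25 - ⅖ = -127/5 ≈ -25.400)
n = -35 (n = 5*(-7) = -35)
n*Z = -35*(-127/5) = 889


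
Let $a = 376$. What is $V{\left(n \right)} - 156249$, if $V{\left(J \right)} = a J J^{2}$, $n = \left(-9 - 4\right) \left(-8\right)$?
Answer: $422792615$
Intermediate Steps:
$n = 104$ ($n = \left(-13\right) \left(-8\right) = 104$)
$V{\left(J \right)} = 376 J^{3}$ ($V{\left(J \right)} = 376 J J^{2} = 376 J^{3}$)
$V{\left(n \right)} - 156249 = 376 \cdot 104^{3} - 156249 = 376 \cdot 1124864 - 156249 = 422948864 - 156249 = 422792615$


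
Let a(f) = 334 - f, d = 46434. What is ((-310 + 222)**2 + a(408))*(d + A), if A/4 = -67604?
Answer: -1717941940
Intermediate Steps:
A = -270416 (A = 4*(-67604) = -270416)
((-310 + 222)**2 + a(408))*(d + A) = ((-310 + 222)**2 + (334 - 1*408))*(46434 - 270416) = ((-88)**2 + (334 - 408))*(-223982) = (7744 - 74)*(-223982) = 7670*(-223982) = -1717941940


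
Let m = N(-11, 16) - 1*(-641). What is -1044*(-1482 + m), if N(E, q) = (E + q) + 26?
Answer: 845640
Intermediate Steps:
N(E, q) = 26 + E + q
m = 672 (m = (26 - 11 + 16) - 1*(-641) = 31 + 641 = 672)
-1044*(-1482 + m) = -1044*(-1482 + 672) = -1044*(-810) = 845640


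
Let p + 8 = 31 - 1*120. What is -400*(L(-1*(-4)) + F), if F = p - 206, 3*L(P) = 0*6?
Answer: 121200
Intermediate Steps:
L(P) = 0 (L(P) = (0*6)/3 = (⅓)*0 = 0)
p = -97 (p = -8 + (31 - 1*120) = -8 + (31 - 120) = -8 - 89 = -97)
F = -303 (F = -97 - 206 = -303)
-400*(L(-1*(-4)) + F) = -400*(0 - 303) = -400*(-303) = 121200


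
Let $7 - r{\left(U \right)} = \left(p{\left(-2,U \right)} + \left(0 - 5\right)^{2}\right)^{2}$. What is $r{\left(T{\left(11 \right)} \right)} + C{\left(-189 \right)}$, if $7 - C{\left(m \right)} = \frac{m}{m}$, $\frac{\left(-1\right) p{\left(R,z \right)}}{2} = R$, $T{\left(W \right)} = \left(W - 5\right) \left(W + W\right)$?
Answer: $-828$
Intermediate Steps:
$T{\left(W \right)} = 2 W \left(-5 + W\right)$ ($T{\left(W \right)} = \left(-5 + W\right) 2 W = 2 W \left(-5 + W\right)$)
$p{\left(R,z \right)} = - 2 R$
$C{\left(m \right)} = 6$ ($C{\left(m \right)} = 7 - \frac{m}{m} = 7 - 1 = 6$)
$r{\left(U \right)} = -834$ ($r{\left(U \right)} = 7 - \left(\left(-2\right) \left(-2\right) + \left(0 - 5\right)^{2}\right)^{2} = 7 - \left(4 + \left(-5\right)^{2}\right)^{2} = 7 - \left(4 + 25\right)^{2} = 7 - 29^{2} = 7 - 841 = -834$)
$r{\left(T{\left(11 \right)} \right)} + C{\left(-189 \right)} = -834 + 6 = -828$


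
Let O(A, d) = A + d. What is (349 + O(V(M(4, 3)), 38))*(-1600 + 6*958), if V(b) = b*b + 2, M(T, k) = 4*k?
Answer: 2210884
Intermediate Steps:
V(b) = 2 + b**2 (V(b) = b**2 + 2 = 2 + b**2)
(349 + O(V(M(4, 3)), 38))*(-1600 + 6*958) = (349 + ((2 + (4*3)**2) + 38))*(-1600 + 6*958) = (349 + ((2 + 12**2) + 38))*(-1600 + 5748) = (349 + ((2 + 144) + 38))*4148 = (349 + (146 + 38))*4148 = (349 + 184)*4148 = 533*4148 = 2210884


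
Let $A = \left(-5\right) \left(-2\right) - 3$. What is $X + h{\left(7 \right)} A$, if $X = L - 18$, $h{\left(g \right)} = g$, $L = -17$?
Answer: $14$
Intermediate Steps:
$A = 7$ ($A = 10 - 3 = 7$)
$X = -35$ ($X = -17 - 18 = -35$)
$X + h{\left(7 \right)} A = -35 + 7 \cdot 7 = -35 + 49 = 14$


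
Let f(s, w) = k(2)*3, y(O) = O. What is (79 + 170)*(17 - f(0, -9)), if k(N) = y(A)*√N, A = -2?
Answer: 4233 + 1494*√2 ≈ 6345.8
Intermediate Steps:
k(N) = -2*√N
f(s, w) = -6*√2 (f(s, w) = -2*√2*3 = -6*√2)
(79 + 170)*(17 - f(0, -9)) = (79 + 170)*(17 - (-6)*√2) = 249*(17 + 6*√2) = 4233 + 1494*√2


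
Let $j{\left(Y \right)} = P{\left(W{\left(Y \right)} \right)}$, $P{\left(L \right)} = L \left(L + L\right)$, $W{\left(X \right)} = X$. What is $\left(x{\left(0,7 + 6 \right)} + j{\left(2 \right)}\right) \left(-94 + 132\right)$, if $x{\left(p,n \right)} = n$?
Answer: $798$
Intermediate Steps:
$P{\left(L \right)} = 2 L^{2}$ ($P{\left(L \right)} = L 2 L = 2 L^{2}$)
$j{\left(Y \right)} = 2 Y^{2}$
$\left(x{\left(0,7 + 6 \right)} + j{\left(2 \right)}\right) \left(-94 + 132\right) = \left(\left(7 + 6\right) + 2 \cdot 2^{2}\right) \left(-94 + 132\right) = \left(13 + 2 \cdot 4\right) 38 = \left(13 + 8\right) 38 = 21 \cdot 38 = 798$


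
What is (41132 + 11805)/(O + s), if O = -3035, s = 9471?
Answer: 52937/6436 ≈ 8.2251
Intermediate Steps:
(41132 + 11805)/(O + s) = (41132 + 11805)/(-3035 + 9471) = 52937/6436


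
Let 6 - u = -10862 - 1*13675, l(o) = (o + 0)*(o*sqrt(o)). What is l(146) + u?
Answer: 24543 + 21316*sqrt(146) ≈ 2.8211e+5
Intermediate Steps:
l(o) = o**(5/2) (l(o) = o*o**(3/2) = o**(5/2))
u = 24543 (u = 6 - (-10862 - 1*13675) = 6 - (-10862 - 13675) = 6 - 1*(-24537) = 6 + 24537 = 24543)
l(146) + u = 146**(5/2) + 24543 = 21316*sqrt(146) + 24543 = 24543 + 21316*sqrt(146)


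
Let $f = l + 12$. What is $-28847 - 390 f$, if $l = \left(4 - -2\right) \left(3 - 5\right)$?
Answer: $-28847$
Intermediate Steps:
$l = -12$ ($l = \left(4 + 2\right) \left(-2\right) = 6 \left(-2\right) = -12$)
$f = 0$ ($f = -12 + 12 = 0$)
$-28847 - 390 f = -28847 - 0 = -28847 + 0 = -28847$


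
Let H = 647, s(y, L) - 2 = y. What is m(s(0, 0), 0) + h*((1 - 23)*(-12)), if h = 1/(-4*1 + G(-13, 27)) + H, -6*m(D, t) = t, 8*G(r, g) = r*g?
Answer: 65417352/383 ≈ 1.7080e+5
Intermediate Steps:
G(r, g) = g*r/8 (G(r, g) = (r*g)/8 = (g*r)/8 = g*r/8)
s(y, L) = 2 + y
m(D, t) = -t/6
h = 247793/383 (h = 1/(-4*1 + (⅛)*27*(-13)) + 647 = 1/(-4 - 351/8) + 647 = 1/(-383/8) + 647 = -8/383 + 647 = 247793/383 ≈ 646.98)
m(s(0, 0), 0) + h*((1 - 23)*(-12)) = -⅙*0 + 247793*((1 - 23)*(-12))/383 = 0 + 247793*(-22*(-12))/383 = 0 + (247793/383)*264 = 0 + 65417352/383 = 65417352/383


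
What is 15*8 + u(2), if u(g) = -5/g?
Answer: 235/2 ≈ 117.50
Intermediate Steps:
15*8 + u(2) = 15*8 - 5/2 = 120 - 5*½ = 120 - 5/2 = 235/2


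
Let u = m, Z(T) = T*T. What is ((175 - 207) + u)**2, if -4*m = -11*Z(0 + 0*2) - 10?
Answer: 3481/4 ≈ 870.25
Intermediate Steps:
Z(T) = T**2
m = 5/2 (m = -(-11*(0 + 0*2)**2 - 10)/4 = -(-11*(0 + 0)**2 - 10)/4 = -(-11*0**2 - 10)/4 = -(-11*0 - 10)/4 = -(0 - 10)/4 = -1/4*(-10) = 5/2 ≈ 2.5000)
u = 5/2 ≈ 2.5000
((175 - 207) + u)**2 = ((175 - 207) + 5/2)**2 = (-32 + 5/2)**2 = (-59/2)**2 = 3481/4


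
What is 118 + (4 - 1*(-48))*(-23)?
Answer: -1078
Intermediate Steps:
118 + (4 - 1*(-48))*(-23) = 118 + (4 + 48)*(-23) = 118 + 52*(-23) = 118 - 1196 = -1078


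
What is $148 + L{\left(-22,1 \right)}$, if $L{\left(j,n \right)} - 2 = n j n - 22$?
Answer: $106$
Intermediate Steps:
$L{\left(j,n \right)} = -20 + j n^{2}$ ($L{\left(j,n \right)} = 2 + \left(n j n - 22\right) = 2 + \left(j n n - 22\right) = 2 + \left(j n^{2} - 22\right) = 2 + \left(-22 + j n^{2}\right) = -20 + j n^{2}$)
$148 + L{\left(-22,1 \right)} = 148 - \left(20 + 22 \cdot 1^{2}\right) = 148 - 42 = 106$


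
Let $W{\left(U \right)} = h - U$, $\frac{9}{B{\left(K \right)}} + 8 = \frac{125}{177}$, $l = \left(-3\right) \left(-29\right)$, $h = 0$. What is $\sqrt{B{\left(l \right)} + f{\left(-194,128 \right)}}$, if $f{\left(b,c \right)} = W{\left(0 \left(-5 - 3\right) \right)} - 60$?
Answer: $\frac{i \sqrt{102057423}}{1291} \approx 7.8252 i$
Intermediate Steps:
$l = 87$
$B{\left(K \right)} = - \frac{1593}{1291}$ ($B{\left(K \right)} = \frac{9}{-8 + \frac{125}{177}} = \frac{9}{- \frac{1291}{177}} = 9 \left(- \frac{177}{1291}\right) = - \frac{1593}{1291}$)
$W{\left(U \right)} = - U$ ($W{\left(U \right)} = 0 - U = - U$)
$f{\left(b,c \right)} = -60$ ($f{\left(b,c \right)} = - 0 \left(-5 - 3\right) - 60 = - 0 \left(-8\right) - 60 = \left(-1\right) 0 - 60 = 0 - 60 = -60$)
$\sqrt{B{\left(l \right)} + f{\left(-194,128 \right)}} = \sqrt{- \frac{1593}{1291} - 60} = \sqrt{- \frac{79053}{1291}} = \frac{i \sqrt{102057423}}{1291}$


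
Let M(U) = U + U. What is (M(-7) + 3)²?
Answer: 121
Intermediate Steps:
M(U) = 2*U
(M(-7) + 3)² = (2*(-7) + 3)² = (-14 + 3)² = (-11)² = 121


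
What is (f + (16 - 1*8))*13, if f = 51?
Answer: 767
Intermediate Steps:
(f + (16 - 1*8))*13 = (51 + (16 - 1*8))*13 = (51 + (16 - 8))*13 = (51 + 8)*13 = 59*13 = 767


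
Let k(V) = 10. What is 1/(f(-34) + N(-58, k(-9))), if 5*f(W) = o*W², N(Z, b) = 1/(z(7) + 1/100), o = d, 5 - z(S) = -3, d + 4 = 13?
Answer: 4005/8334104 ≈ 0.00048056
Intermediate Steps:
d = 9 (d = -4 + 13 = 9)
z(S) = 8 (z(S) = 5 - 1*(-3) = 5 + 3 = 8)
o = 9
N(Z, b) = 100/801 (N(Z, b) = 1/(8 + 1/100) = 1/(801/100) = 100/801)
f(W) = 9*W²/5 (f(W) = (9*W²)/5 = 9*W²/5)
1/(f(-34) + N(-58, k(-9))) = 1/((9/5)*(-34)² + 100/801) = 1/((9/5)*1156 + 100/801) = 1/(10404/5 + 100/801) = 1/(8334104/4005) = 4005/8334104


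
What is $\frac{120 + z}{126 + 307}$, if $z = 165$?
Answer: $\frac{285}{433} \approx 0.6582$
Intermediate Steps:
$\frac{120 + z}{126 + 307} = \frac{120 + 165}{126 + 307} = \frac{285}{433}$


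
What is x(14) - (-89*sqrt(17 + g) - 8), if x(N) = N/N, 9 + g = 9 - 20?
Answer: 9 + 89*I*sqrt(3) ≈ 9.0 + 154.15*I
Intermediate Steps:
g = -20 (g = -9 + (9 - 20) = -9 - 11 = -20)
x(N) = 1
x(14) - (-89*sqrt(17 + g) - 8) = 1 - (-89*sqrt(17 - 20) - 8) = 1 - (-89*I*sqrt(3) - 8) = 1 - (-8 - 89*I*sqrt(3)) = 1 + (8 + 89*I*sqrt(3)) = 9 + 89*I*sqrt(3)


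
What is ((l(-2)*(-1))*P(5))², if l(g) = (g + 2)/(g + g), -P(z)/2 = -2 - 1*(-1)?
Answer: 0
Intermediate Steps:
P(z) = 2 (P(z) = -2*(-2 - 1*(-1)) = -2*(-2 + 1) = -2*(-1) = 2)
l(g) = (2 + g)/(2*g) (l(g) = (2 + g)/((2*g)) = (2 + g)*(1/(2*g)) = (2 + g)/(2*g))
((l(-2)*(-1))*P(5))² = ((((½)*(2 - 2)/(-2))*(-1))*2)² = ((((½)*(-½)*0)*(-1))*2)² = ((0*(-1))*2)² = (0*2)² = 0² = 0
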